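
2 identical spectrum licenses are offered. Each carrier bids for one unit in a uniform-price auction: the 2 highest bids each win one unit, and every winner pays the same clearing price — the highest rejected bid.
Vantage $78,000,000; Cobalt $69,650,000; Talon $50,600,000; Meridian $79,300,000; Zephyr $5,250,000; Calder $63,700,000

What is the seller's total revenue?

Ordering the bids: 79,300,000 (Meridian), 78,000,000 (Vantage), 69,650,000 (Cobalt), 63,700,000 (Calder), …
Top 2: Meridian, Vantage.
Highest unsuccessful bid: $69,650,000 → clearing price.
Total revenue = 2 × $69,650,000 = $139,300,000.

Total revenue: $139,300,000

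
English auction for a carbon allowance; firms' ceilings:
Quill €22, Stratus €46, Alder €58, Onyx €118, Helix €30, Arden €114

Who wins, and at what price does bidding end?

Sorting limits: 118 (Onyx) > 114 (Arden) > 58 (Alder) > 46 (Stratus) > 30 (Helix) > 22 (Quill)
Arden is the last rival to drop out, at €114; Onyx remains and wins at that price.

Onyx wins at €114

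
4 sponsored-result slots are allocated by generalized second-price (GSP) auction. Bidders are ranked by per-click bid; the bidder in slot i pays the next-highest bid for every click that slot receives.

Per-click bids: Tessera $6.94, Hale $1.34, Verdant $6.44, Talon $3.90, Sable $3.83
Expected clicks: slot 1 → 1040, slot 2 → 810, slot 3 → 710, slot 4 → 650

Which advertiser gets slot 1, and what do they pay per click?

Per-click bids in order: $6.94 (Tessera) > $6.44 (Verdant) > $3.90 (Talon) > $3.83 (Sable) > $1.34 (Hale)
Slot 1 goes to the first-ranked bidder, Tessera, who pays the next bid down: $6.44/click.

Tessera; $6.44 per click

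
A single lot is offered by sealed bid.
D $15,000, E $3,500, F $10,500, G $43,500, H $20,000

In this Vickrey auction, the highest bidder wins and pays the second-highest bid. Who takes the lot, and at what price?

Bids ranked: 43,500 (G) > 20,000 (H) > 15,000 (D) > 10,500 (F) > 3,500 (E)
G wins with the highest bid; price is set by the runner-up at $20,000.

G pays $20,000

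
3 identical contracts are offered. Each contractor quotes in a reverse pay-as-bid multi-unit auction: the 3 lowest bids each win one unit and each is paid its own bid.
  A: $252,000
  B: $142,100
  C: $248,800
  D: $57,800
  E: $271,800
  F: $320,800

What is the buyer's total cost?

Total cost: $448,700

Ordering the bids: 57,800 (D), 142,100 (B), 248,800 (C), 252,000 (A), 271,800 (E), …
Winners (3 units): D, B, C.
Total cost = 57,800 + 142,100 + 248,800 = $448,700.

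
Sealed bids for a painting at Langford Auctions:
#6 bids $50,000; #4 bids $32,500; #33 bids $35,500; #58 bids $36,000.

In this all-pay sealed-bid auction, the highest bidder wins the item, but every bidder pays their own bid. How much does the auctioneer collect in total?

Total revenue: $154,000

Sorting bids: 50,000 (#6) > 36,000 (#58) > 35,500 (#33) > 32,500 (#4)
Every bidder forfeits their bid regardless of winning.
Revenue = 50,000 + 32,500 + 35,500 + 36,000 = $154,000.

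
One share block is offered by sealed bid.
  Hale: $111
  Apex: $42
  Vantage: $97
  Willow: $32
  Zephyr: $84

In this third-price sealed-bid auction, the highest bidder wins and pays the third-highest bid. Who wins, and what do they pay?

Bids in order: 111 (Hale) > 97 (Vantage) > 84 (Zephyr) > 42 (Apex) > 32 (Willow)
Hale wins; payment is bid #3 in the ranking = $84.

Hale pays $84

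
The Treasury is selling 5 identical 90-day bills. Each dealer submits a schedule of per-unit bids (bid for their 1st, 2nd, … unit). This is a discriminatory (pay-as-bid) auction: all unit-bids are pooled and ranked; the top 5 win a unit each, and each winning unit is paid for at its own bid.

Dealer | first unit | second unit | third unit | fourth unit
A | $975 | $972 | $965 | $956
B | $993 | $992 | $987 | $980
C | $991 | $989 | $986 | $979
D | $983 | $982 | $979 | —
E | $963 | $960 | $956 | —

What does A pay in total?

A pays $0

Pooled unit-bids ranked (top 5): 993 (B-1), 992 (B-2), 991 (C-1), 989 (C-2), 987 (B-3)
Next rejected bid: $986 (not a price — pay-as-bid).
A wins no units.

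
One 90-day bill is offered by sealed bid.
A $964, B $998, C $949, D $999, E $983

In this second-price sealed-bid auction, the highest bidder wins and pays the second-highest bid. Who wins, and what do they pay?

D pays $998

Second-price sealed-bid auction: the highest bidder wins and pays the second-highest bid.
Bids in order: 999 (D) > 998 (B) > 983 (E) > 964 (A) > 949 (C)
D is highest; pays the second-highest bid, $998.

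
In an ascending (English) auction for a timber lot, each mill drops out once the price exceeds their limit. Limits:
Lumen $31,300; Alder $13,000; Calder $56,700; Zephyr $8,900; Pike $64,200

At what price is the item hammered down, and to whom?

Rule: the price rises until one bidder remains; the winner pays the price at which the last rival dropped out.
Sorting limits: 64,200 (Pike) > 56,700 (Calder) > 31,300 (Lumen) > 13,000 (Alder) > 8,900 (Zephyr)
Calder is the last rival to drop out, at $56,700; Pike remains and wins at that price.

Pike wins at $56,700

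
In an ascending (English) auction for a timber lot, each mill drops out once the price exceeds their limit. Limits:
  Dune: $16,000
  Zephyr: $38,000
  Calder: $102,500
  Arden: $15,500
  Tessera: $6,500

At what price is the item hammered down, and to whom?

Limits ranked: 102,500 (Calder) > 38,000 (Zephyr) > 16,000 (Dune) > 15,500 (Arden) > 6,500 (Tessera)
Once the price passes $38,000, only Calder is left; the hammer falls at Zephyr's limit of $38,000.

Calder wins at $38,000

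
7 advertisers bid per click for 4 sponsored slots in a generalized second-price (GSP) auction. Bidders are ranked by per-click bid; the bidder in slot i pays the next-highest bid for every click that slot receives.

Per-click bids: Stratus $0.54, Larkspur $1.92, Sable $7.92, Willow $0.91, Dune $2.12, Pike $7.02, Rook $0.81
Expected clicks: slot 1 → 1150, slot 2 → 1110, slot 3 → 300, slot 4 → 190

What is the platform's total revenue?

Total revenue: $11175.10

Sorting advertisers: $7.92 (Sable) > $7.02 (Pike) > $2.12 (Dune) > $1.92 (Larkspur) > $0.91 (Willow) > …
Slot 1: Sable pays $7.02 × 1150 = $8073.00
Slot 2: Pike pays $2.12 × 1110 = $2353.20
Slot 3: Dune pays $1.92 × 300 = $576.00
Slot 4: Larkspur pays $0.91 × 190 = $172.90
Total = $11175.10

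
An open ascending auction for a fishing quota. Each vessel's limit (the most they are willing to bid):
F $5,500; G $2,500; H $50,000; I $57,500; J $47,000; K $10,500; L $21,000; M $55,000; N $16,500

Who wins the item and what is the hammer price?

Limits in order: 57,500 (I) > 55,000 (M) > 50,000 (H) > 47,000 (J) > 21,000 (L) > 16,500 (N) > …
Once the price passes $55,000, only I is left; the hammer falls at M's limit of $55,000.

I wins at $55,000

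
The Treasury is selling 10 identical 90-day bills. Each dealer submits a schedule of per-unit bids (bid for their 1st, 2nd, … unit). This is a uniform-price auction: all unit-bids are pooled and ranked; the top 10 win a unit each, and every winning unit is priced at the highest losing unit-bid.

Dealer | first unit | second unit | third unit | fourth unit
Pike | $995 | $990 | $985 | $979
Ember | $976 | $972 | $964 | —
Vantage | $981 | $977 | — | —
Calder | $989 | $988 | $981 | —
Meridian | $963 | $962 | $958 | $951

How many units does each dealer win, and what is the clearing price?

Calder 3, Ember 1, Pike 4, Vantage 2; clearing price $972

Pooled unit-bids ranked (top 10): 995 (Pike-1), 990 (Pike-2), 989 (Calder-1), 988 (Calder-2), 985 (Pike-3), 981 (Vantage-1), 981 (Calder-3), 979 (Pike-4), 977 (Vantage-2), 976 (Ember-1)
First bid not allocated: $972.
Allocation: Calder 3, Ember 1, Pike 4, Vantage 2.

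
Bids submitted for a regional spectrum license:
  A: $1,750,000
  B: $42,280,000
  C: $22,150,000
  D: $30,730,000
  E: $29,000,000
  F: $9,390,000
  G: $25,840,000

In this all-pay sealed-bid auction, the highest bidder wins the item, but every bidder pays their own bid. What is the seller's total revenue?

Total revenue: $161,140,000

Bids ranked: 42,280,000 (B) > 30,730,000 (D) > 29,000,000 (E) > 25,840,000 (G) > 22,150,000 (C) > 9,390,000 (F) > …
B wins with the top bid; all bids are sunk regardless.
Every bidder forfeits their bid regardless of winning.
Revenue = 1,750,000 + 42,280,000 + 22,150,000 + 30,730,000 + 29,000,000 + 9,390,000 + 25,840,000 = $161,140,000.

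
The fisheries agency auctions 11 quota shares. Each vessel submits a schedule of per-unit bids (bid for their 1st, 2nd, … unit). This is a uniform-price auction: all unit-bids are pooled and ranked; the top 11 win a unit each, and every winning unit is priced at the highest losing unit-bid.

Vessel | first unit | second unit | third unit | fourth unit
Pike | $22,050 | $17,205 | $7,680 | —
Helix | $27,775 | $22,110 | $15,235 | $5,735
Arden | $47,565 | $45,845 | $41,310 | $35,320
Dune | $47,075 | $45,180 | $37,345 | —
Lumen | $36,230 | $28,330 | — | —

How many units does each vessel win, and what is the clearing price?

Arden 4, Dune 3, Helix 2, Lumen 2; clearing price $22,050

All unit-bids, highest first — top 11: 47,565 (Arden-1), 47,075 (Dune-1), 45,845 (Arden-2), 45,180 (Dune-2), 41,310 (Arden-3), 37,345 (Dune-3), 36,230 (Lumen-1), 35,320 (Arden-4), 28,330 (Lumen-2), 27,775 (Helix-1), 22,110 (Helix-2)
The (k+1)-th unit-bid is $22,050.
Allocation: Arden 4, Dune 3, Helix 2, Lumen 2.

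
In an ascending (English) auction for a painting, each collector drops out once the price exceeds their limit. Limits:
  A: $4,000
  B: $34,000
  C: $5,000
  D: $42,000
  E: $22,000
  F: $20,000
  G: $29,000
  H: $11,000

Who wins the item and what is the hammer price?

Rule: the price rises until one bidder remains; the winner pays the price at which the last rival dropped out.
Limits in order: 42,000 (D) > 34,000 (B) > 29,000 (G) > 22,000 (E) > 20,000 (F) > 11,000 (H) > …
Once the price passes $34,000, only D is left; the hammer falls at B's limit of $34,000.

D wins at $34,000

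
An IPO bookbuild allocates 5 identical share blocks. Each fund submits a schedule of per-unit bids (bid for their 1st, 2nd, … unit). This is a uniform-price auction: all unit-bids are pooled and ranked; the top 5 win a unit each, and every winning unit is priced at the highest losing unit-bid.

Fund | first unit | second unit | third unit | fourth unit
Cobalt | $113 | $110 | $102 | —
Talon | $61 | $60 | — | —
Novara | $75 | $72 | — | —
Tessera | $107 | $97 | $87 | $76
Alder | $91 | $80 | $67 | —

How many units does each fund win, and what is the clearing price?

Cobalt 3, Tessera 2; clearing price $91

Merging the schedules and taking the best 5: 113 (Cobalt-1), 110 (Cobalt-2), 107 (Tessera-1), 102 (Cobalt-3), 97 (Tessera-2)
The (k+1)-th unit-bid is $91.
Allocation: Cobalt 3, Tessera 2.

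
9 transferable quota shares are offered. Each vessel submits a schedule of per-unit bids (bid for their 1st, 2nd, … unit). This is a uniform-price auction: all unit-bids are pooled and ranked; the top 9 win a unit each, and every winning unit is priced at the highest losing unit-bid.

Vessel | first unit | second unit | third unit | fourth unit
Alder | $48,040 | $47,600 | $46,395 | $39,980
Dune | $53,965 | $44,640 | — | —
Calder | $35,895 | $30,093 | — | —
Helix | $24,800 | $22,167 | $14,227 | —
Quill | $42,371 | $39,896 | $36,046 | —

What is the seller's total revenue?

Total revenue: $323,055

Merging the schedules and taking the best 9: 53,965 (Dune-1), 48,040 (Alder-1), 47,600 (Alder-2), 46,395 (Alder-3), 44,640 (Dune-2), 42,371 (Quill-1), 39,980 (Alder-4), 39,896 (Quill-2), 36,046 (Quill-3)
Highest rejected unit-bid = $35,895.
Allocation: Alder 4, Dune 2, Quill 3. Every unit priced at $35,895.
Revenue = 9 × 35,895 = $323,055.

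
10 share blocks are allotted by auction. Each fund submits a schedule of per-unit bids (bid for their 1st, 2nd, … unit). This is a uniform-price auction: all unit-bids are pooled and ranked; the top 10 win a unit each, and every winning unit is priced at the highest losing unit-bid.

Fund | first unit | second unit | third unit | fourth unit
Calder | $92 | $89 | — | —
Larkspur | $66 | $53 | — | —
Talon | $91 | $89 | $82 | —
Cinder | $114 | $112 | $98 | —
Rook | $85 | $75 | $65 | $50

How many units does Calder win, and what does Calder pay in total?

All unit-bids, highest first — top 10: 114 (Cinder-1), 112 (Cinder-2), 98 (Cinder-3), 92 (Calder-1), 91 (Talon-1), 89 (Calder-2), 89 (Talon-2), 85 (Rook-1), 82 (Talon-3), 75 (Rook-2)
The (k+1)-th unit-bid is $66.
Calder wins 2 unit(s) at $66 each.

Calder: 2 units, pays $132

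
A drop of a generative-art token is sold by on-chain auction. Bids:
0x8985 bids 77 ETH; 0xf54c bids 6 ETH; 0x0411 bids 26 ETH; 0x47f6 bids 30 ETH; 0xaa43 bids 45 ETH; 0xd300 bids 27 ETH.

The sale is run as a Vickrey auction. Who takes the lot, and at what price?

Bids in order: 77 (0x8985) > 45 (0xaa43) > 30 (0x47f6) > 27 (0xd300) > 26 (0x0411) > 6 (0xf54c)
Second-price: 0x8985 pays 0xaa43's bid of 45 ETH.

0x8985 pays 45 ETH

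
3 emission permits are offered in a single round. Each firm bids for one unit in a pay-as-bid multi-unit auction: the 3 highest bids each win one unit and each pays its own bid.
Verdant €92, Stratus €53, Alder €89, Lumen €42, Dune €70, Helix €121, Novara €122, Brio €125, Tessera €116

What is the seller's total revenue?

Sorting: 125 (Brio), 122 (Novara), 121 (Helix), 116 (Tessera), 92 (Verdant), …
Top 3: Brio, Novara, Helix.
Total revenue = 125 + 122 + 121 = €368.

Total revenue: €368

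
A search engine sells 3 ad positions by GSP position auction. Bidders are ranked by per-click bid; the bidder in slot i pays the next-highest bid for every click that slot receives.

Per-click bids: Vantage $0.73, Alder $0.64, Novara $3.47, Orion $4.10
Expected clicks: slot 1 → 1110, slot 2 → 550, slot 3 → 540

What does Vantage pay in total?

Per-click bids in order: $4.10 (Orion) > $3.47 (Novara) > $0.73 (Vantage) > $0.64 (Alder)
Vantage holds slot 3 → pays next bid $0.64 × 540 clicks = $345.60.

Vantage pays $345.60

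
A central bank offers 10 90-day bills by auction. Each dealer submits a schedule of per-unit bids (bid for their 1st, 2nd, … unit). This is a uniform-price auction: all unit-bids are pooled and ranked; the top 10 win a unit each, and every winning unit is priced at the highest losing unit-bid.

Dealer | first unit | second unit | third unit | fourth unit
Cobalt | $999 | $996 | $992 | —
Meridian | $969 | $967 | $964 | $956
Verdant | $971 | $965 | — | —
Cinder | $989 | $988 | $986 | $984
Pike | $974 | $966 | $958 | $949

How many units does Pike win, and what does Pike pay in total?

All unit-bids, highest first — top 10: 999 (Cobalt-1), 996 (Cobalt-2), 992 (Cobalt-3), 989 (Cinder-1), 988 (Cinder-2), 986 (Cinder-3), 984 (Cinder-4), 974 (Pike-1), 971 (Verdant-1), 969 (Meridian-1)
The (k+1)-th unit-bid is $967.
Pike wins 1 unit(s) at $967 each.

Pike: 1 unit, pays $967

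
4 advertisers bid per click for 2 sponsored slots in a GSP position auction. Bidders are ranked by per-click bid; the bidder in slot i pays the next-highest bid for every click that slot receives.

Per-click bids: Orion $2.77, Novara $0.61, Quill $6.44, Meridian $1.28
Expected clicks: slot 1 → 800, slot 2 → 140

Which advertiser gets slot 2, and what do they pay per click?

Sorting advertisers: $6.44 (Quill) > $2.77 (Orion) > $1.28 (Meridian) > …
Slot 2 goes to the second-ranked bidder, Orion, who pays the next bid down: $1.28/click.

Orion; $1.28 per click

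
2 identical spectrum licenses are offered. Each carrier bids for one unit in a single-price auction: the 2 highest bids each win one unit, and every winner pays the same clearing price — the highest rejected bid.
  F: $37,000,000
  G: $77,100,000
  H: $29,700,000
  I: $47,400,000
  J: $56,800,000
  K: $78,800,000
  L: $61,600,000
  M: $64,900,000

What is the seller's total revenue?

Bids ranked high→low: 78,800,000 (K), 77,100,000 (G), 64,900,000 (M), 61,600,000 (L), …
The 2 highest are K, G.
Clearing price = highest rejected bid = $64,900,000.
Total revenue = 2 × $64,900,000 = $129,800,000.

Total revenue: $129,800,000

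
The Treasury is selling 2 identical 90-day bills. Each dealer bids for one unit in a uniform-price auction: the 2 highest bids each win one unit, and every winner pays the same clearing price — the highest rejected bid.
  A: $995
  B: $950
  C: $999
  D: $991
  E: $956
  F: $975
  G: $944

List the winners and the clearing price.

Sorting: 999 (C), 995 (A), 991 (D), 975 (F), …
Top 2: C, A.
Highest unsuccessful bid: $991 → clearing price.

C, A; each pays $991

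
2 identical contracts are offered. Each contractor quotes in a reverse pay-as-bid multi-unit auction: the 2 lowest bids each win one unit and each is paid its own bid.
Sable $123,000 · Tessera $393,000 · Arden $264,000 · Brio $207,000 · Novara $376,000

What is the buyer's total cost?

Ordering the bids: 123,000 (Sable), 207,000 (Brio), 264,000 (Arden), 376,000 (Novara), …
Winners (2 units): Sable, Brio.
Total cost = 123,000 + 207,000 = $330,000.

Total cost: $330,000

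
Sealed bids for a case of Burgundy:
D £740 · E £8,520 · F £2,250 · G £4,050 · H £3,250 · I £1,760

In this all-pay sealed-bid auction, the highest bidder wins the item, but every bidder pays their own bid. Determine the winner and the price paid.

E pays £8,520

Bids ranked: 8,520 (E) > 4,050 (G) > 3,250 (H) > 2,250 (F) > 1,760 (I) > 740 (D)
E wins with the top bid; all bids are sunk regardless.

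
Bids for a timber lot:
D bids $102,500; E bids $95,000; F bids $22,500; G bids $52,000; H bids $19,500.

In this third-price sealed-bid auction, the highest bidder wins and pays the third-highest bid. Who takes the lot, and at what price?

Rule: the highest bidder wins and pays the third-highest bid.
Bids ranked: 102,500 (D) > 95,000 (E) > 52,000 (G) > 22,500 (F) > 19,500 (H)
D wins; payment is bid #3 in the ranking = $52,000.

D pays $52,000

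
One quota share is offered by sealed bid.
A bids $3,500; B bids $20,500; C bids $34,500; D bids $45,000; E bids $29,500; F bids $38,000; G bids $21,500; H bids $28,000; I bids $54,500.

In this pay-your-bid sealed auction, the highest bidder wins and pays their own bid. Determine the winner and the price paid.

Sorting bids: 54,500 (I) > 45,000 (D) > 38,000 (F) > 34,500 (C) > 29,500 (E) > 28,000 (H) > …
I is highest → pays own bid, $54,500.

I pays $54,500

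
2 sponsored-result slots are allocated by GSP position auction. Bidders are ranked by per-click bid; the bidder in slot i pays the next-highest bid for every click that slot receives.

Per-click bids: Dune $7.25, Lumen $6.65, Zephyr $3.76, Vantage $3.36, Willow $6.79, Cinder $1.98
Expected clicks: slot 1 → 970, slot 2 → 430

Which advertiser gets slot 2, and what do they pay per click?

Willow; $6.65 per click

Sorting advertisers: $7.25 (Dune) > $6.79 (Willow) > $6.65 (Lumen) > …
Slot 2 goes to the second-ranked bidder, Willow, who pays the next bid down: $6.65/click.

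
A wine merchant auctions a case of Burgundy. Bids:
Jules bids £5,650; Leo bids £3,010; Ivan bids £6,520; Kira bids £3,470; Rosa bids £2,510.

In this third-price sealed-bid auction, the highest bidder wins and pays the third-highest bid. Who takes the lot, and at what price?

Ivan pays £3,470

Bids ranked: 6,520 (Ivan) > 5,650 (Jules) > 3,470 (Kira) > 3,010 (Leo) > 2,510 (Rosa)
Ivan is highest; pays the third-highest bid, £3,470.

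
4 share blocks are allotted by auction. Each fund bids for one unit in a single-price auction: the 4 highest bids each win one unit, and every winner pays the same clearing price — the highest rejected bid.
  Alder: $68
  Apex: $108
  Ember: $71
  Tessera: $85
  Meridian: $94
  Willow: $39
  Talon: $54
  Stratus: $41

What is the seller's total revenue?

Bids ranked high→low: 108 (Apex), 94 (Meridian), 85 (Tessera), 71 (Ember), 68 (Alder), 54 (Talon), …
Winners (4 units): Apex, Meridian, Tessera, Ember.
Highest unsuccessful bid: $68 → clearing price.
Total revenue = 4 × $68 = $272.

Total revenue: $272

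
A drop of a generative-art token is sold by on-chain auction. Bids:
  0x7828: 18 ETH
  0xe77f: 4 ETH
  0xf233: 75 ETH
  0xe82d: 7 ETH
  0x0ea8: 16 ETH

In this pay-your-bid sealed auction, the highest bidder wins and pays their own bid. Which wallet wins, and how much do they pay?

Bids ranked: 75 (0xf233) > 18 (0x7828) > 16 (0x0ea8) > 7 (0xe82d) > 4 (0xe77f)
0xf233 is highest → pays own bid, 75 ETH.

0xf233 pays 75 ETH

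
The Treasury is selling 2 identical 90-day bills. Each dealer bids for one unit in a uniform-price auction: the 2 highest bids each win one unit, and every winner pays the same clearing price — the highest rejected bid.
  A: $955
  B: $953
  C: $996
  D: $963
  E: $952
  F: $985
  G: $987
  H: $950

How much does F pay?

F pays $0

Bids ranked high→low: 996 (C), 987 (G), 985 (F), 963 (D), …
The 2 highest are C, G.
Highest unsuccessful bid: $985 → clearing price.
F does not win → pays $0.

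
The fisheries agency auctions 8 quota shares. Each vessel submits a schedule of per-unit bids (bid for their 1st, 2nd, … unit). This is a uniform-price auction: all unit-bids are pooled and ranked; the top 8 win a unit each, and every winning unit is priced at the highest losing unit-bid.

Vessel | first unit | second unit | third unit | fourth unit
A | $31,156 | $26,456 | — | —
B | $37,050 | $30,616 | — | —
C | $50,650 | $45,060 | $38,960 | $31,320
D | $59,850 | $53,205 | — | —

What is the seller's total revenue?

Total revenue: $244,928

All unit-bids, highest first — top 8: 59,850 (D-1), 53,205 (D-2), 50,650 (C-1), 45,060 (C-2), 38,960 (C-3), 37,050 (B-1), 31,320 (C-4), 31,156 (A-1)
Highest rejected unit-bid = $30,616.
Allocation: A 1, B 1, C 4, D 2. Every unit priced at $30,616.
Revenue = 8 × 30,616 = $244,928.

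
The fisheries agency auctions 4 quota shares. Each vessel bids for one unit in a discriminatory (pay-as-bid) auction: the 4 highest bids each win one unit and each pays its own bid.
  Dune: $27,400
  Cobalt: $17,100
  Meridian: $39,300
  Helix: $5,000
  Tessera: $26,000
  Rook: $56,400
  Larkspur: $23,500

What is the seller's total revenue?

Total revenue: $149,100

Ordering the bids: 56,400 (Rook), 39,300 (Meridian), 27,400 (Dune), 26,000 (Tessera), 23,500 (Larkspur), 17,100 (Cobalt), …
Winners (4 units): Rook, Meridian, Dune, Tessera.
Total revenue = 56,400 + 39,300 + 27,400 + 26,000 = $149,100.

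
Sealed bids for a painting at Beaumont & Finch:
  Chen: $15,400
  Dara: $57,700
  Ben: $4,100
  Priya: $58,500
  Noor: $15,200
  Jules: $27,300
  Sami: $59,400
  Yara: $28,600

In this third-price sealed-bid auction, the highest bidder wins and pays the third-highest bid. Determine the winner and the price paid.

Sami pays $57,700

Third-price sealed-bid auction: the highest bidder wins and pays the third-highest bid.
Sorting bids: 59,400 (Sami) > 58,500 (Priya) > 57,700 (Dara) > 28,600 (Yara) > 27,300 (Jules) > 15,400 (Chen) > …
Sami is highest; pays the third-highest bid, $57,700.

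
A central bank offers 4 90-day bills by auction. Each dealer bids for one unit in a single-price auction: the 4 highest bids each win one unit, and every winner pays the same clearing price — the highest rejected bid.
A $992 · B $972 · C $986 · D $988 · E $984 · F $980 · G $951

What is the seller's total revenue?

Total revenue: $3,920

Ordering the bids: 992 (A), 988 (D), 986 (C), 984 (E), 980 (F), 972 (B), …
Top 4: A, D, C, E.
Highest unsuccessful bid: $980 → clearing price.
Total revenue = 4 × $980 = $3,920.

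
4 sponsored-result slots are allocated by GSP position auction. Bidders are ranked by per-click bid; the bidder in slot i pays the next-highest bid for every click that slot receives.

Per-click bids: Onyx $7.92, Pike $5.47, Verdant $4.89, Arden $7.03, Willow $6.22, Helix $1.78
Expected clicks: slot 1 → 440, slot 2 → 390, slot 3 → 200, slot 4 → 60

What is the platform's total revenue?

Total revenue: $6906.40

Sorting advertisers: $7.92 (Onyx) > $7.03 (Arden) > $6.22 (Willow) > $5.47 (Pike) > $4.89 (Verdant) > …
Slot 1: Onyx pays $7.03 × 440 = $3093.20
Slot 2: Arden pays $6.22 × 390 = $2425.80
Slot 3: Willow pays $5.47 × 200 = $1094.00
Slot 4: Pike pays $4.89 × 60 = $293.40
Total = $6906.40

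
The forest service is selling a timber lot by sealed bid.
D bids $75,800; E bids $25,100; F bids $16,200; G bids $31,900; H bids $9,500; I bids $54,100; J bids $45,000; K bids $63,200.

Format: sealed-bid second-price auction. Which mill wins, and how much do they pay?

Bids in order: 75,800 (D) > 63,200 (K) > 54,100 (I) > 45,000 (J) > 31,900 (G) > 25,100 (E) > …
Second-price: D pays K's bid of $63,200.

D pays $63,200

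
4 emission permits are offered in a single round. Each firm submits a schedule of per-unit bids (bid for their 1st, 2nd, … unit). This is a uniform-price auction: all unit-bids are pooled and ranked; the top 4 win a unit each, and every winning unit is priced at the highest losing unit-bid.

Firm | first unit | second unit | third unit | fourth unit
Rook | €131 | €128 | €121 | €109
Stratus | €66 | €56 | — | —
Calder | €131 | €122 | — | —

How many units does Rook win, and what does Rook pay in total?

Rook: 2 units, pays €242

Merging the schedules and taking the best 4: 131 (Rook-1), 131 (Calder-1), 128 (Rook-2), 122 (Calder-2)
The (k+1)-th unit-bid is €121.
Rook wins 2 unit(s) at €121 each.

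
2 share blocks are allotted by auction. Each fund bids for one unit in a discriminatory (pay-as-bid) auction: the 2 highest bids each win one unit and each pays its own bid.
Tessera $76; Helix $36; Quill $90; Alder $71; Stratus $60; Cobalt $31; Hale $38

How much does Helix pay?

Helix pays $0

Bids ranked high→low: 90 (Quill), 76 (Tessera), 71 (Alder), 60 (Stratus), …
The 2 highest are Quill, Tessera.
Helix does not win → $0.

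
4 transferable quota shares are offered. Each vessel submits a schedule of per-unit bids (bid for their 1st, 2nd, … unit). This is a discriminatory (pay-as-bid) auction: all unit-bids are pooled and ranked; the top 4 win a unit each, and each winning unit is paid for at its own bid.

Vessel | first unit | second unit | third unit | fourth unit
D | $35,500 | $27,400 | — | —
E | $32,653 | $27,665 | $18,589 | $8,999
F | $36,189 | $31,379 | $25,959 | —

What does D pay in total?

D pays $35,500

Pooled unit-bids ranked (top 4): 36,189 (F-1), 35,500 (D-1), 32,653 (E-1), 31,379 (F-2)
Next rejected bid: $27,665 (not a price — pay-as-bid).
D's winning unit-bids: 35,500 = $35,500.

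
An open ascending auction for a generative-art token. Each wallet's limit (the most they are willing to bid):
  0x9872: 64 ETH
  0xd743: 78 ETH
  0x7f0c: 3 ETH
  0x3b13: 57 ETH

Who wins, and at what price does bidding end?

0xd743 wins at 64 ETH

Open ascending-bid auction: the price rises until one bidder remains; the winner pays the price at which the last rival dropped out.
Limits in order: 78 (0xd743) > 64 (0x9872) > 57 (0x3b13) > 3 (0x7f0c)
0x9872 is the last rival to drop out, at 64 ETH; 0xd743 remains and wins at that price.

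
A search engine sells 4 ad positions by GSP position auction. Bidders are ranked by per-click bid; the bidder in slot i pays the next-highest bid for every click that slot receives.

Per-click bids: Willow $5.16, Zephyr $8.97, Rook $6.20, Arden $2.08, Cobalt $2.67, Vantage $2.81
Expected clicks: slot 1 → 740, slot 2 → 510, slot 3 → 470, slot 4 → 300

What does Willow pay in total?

Sorting advertisers: $8.97 (Zephyr) > $6.20 (Rook) > $5.16 (Willow) > $2.81 (Vantage) > $2.67 (Cobalt) > …
Willow holds slot 3 → pays next bid $2.81 × 470 clicks = $1320.70.

Willow pays $1320.70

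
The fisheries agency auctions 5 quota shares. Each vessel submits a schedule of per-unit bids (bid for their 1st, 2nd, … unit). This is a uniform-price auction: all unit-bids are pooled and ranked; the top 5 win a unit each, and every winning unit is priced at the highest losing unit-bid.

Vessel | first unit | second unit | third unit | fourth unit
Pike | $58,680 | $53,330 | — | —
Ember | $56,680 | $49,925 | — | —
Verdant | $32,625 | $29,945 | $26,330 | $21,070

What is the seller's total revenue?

Total revenue: $149,725

Merging the schedules and taking the best 5: 58,680 (Pike-1), 56,680 (Ember-1), 53,330 (Pike-2), 49,925 (Ember-2), 32,625 (Verdant-1)
The (k+1)-th unit-bid is $29,945.
Allocation: Ember 2, Pike 2, Verdant 1. Every unit priced at $29,945.
Revenue = 5 × 29,945 = $149,725.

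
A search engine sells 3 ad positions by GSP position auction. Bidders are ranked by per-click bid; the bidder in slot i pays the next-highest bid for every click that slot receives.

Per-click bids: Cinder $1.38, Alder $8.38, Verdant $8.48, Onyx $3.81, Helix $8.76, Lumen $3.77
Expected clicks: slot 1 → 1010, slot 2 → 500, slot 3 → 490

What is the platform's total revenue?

Total revenue: $14621.70

Ranked by bid: $8.76 (Helix) > $8.48 (Verdant) > $8.38 (Alder) > $3.81 (Onyx) > …
Slot 1: Helix pays $8.48 × 1010 = $8564.80
Slot 2: Verdant pays $8.38 × 500 = $4190.00
Slot 3: Alder pays $3.81 × 490 = $1866.90
Total = $14621.70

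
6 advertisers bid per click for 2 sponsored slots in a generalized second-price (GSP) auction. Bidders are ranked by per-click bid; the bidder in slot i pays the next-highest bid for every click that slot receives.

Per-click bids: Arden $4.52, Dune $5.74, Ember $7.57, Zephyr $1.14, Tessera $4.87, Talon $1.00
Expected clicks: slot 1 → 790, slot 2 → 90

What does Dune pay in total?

Sorting advertisers: $7.57 (Ember) > $5.74 (Dune) > $4.87 (Tessera) > …
Dune holds slot 2 → pays next bid $4.87 × 90 clicks = $438.30.

Dune pays $438.30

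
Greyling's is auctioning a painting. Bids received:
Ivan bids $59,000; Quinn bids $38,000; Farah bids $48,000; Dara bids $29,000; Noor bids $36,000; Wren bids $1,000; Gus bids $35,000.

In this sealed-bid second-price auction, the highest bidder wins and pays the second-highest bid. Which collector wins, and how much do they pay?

Bids ranked: 59,000 (Ivan) > 48,000 (Farah) > 38,000 (Quinn) > 36,000 (Noor) > 35,000 (Gus) > 29,000 (Dara) > …
Second-price: Ivan pays Farah's bid of $48,000.

Ivan pays $48,000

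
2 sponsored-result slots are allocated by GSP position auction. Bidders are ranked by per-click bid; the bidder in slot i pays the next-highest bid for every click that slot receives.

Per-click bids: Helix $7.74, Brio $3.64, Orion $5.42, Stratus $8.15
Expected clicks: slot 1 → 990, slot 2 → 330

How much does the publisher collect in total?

Sorting advertisers: $8.15 (Stratus) > $7.74 (Helix) > $5.42 (Orion) > …
Slot 1: Stratus pays $7.74 × 990 = $7662.60
Slot 2: Helix pays $5.42 × 330 = $1788.60
Total = $9451.20

Total revenue: $9451.20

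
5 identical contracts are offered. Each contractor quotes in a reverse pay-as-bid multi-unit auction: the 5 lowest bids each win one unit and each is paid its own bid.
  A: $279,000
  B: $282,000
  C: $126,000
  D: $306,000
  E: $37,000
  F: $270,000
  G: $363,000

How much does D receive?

D is paid $0

Ordering the bids: 37,000 (E), 126,000 (C), 270,000 (F), 279,000 (A), 282,000 (B), 306,000 (D), 363,000 (G)
The 5 lowest are E, C, F, A, B.
D does not win → $0.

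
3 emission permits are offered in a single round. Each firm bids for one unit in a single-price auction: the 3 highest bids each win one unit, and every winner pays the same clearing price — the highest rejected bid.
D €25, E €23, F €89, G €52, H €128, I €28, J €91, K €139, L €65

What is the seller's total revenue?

Sorting: 139 (K), 128 (H), 91 (J), 89 (F), 65 (L), …
Winners (3 units): K, H, J.
Clearing price = highest rejected bid = €89.
Total revenue = 3 × €89 = €267.

Total revenue: €267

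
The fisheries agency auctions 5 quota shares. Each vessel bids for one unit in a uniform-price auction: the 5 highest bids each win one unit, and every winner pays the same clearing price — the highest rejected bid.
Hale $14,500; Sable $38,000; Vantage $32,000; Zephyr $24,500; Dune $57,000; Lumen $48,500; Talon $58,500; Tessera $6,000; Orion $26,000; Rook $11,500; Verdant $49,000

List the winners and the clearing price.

Talon, Dune, Verdant, Lumen, Sable; each pays $32,000

Ordering the bids: 58,500 (Talon), 57,000 (Dune), 49,000 (Verdant), 48,500 (Lumen), 38,000 (Sable), 32,000 (Vantage), 26,000 (Orion), …
The 5 highest are Talon, Dune, Verdant, Lumen, Sable.
Clearing price = highest rejected bid = $32,000.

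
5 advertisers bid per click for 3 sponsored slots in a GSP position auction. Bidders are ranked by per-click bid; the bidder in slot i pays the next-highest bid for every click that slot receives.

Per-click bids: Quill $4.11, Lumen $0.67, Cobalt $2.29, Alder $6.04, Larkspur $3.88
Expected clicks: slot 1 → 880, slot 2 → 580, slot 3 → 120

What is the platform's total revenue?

Sorting advertisers: $6.04 (Alder) > $4.11 (Quill) > $3.88 (Larkspur) > $2.29 (Cobalt) > …
Slot 1: Alder pays $4.11 × 880 = $3616.80
Slot 2: Quill pays $3.88 × 580 = $2250.40
Slot 3: Larkspur pays $2.29 × 120 = $274.80
Total = $6142.00

Total revenue: $6142.00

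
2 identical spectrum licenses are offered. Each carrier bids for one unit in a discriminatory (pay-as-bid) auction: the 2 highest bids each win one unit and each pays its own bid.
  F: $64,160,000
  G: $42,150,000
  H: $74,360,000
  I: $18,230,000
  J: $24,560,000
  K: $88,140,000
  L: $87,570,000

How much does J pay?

Bids ranked high→low: 88,140,000 (K), 87,570,000 (L), 74,360,000 (H), 64,160,000 (F), …
Winners (2 units): K, L.
J does not win → $0.

J pays $0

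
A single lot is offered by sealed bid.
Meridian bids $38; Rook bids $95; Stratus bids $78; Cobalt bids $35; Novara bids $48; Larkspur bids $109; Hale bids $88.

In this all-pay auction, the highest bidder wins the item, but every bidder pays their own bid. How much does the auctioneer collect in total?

Bids ranked: 109 (Larkspur) > 95 (Rook) > 88 (Hale) > 78 (Stratus) > 48 (Novara) > 38 (Meridian) > …
Every bidder forfeits their bid regardless of winning.
Revenue = 38 + 95 + 78 + 35 + 48 + 109 + 88 = $491.

Total revenue: $491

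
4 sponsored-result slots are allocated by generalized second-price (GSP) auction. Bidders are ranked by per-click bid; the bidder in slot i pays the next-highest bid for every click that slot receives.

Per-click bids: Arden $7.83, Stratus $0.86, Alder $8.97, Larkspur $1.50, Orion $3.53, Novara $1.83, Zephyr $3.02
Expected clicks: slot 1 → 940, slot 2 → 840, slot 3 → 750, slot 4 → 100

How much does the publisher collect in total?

Total revenue: $12773.40

Per-click bids in order: $8.97 (Alder) > $7.83 (Arden) > $3.53 (Orion) > $3.02 (Zephyr) > $1.83 (Novara) > …
Slot 1: Alder pays $7.83 × 940 = $7360.20
Slot 2: Arden pays $3.53 × 840 = $2965.20
Slot 3: Orion pays $3.02 × 750 = $2265.00
Slot 4: Zephyr pays $1.83 × 100 = $183.00
Total = $12773.40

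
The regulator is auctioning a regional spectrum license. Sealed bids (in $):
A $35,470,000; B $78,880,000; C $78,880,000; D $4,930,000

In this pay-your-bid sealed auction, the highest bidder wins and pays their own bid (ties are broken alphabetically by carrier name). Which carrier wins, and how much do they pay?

B pays $78,880,000

Bids in order: 78,880,000 (B) > 78,880,000 (C) > 35,470,000 (A) > 4,930,000 (D)
Tie at $78,880,000 → B wins by tie-break.
B is highest → pays own bid, $78,880,000.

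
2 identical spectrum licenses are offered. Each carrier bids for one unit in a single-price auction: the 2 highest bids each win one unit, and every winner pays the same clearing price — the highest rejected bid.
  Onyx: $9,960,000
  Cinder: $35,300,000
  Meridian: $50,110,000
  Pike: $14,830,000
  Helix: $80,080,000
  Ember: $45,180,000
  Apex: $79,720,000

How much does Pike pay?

Ordering the bids: 80,080,000 (Helix), 79,720,000 (Apex), 50,110,000 (Meridian), 45,180,000 (Ember), …
The 2 highest are Helix, Apex.
Clearing price = highest rejected bid = $50,110,000.
Pike does not win → pays $0.

Pike pays $0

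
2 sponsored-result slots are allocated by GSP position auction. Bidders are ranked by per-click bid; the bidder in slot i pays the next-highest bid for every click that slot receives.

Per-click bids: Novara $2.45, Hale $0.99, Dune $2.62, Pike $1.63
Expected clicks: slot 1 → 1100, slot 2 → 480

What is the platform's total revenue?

Total revenue: $3477.40

Per-click bids in order: $2.62 (Dune) > $2.45 (Novara) > $1.63 (Pike) > …
Slot 1: Dune pays $2.45 × 1100 = $2695.00
Slot 2: Novara pays $1.63 × 480 = $782.40
Total = $3477.40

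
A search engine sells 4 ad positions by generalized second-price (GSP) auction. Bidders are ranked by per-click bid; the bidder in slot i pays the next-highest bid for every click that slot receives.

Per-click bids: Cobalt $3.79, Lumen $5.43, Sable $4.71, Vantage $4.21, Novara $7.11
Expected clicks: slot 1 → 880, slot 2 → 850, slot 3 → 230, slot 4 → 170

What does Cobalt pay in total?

Per-click bids in order: $7.11 (Novara) > $5.43 (Lumen) > $4.71 (Sable) > $4.21 (Vantage) > $3.79 (Cobalt)
Cobalt ranks below slot 4 → no slot, pays nothing.

Cobalt pays $0.00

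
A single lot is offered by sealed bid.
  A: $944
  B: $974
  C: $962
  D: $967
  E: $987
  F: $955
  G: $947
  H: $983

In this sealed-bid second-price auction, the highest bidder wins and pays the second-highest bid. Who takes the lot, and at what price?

E pays $983

Sorting bids: 987 (E) > 983 (H) > 974 (B) > 967 (D) > 962 (C) > 955 (F) > …
E wins with the highest bid; price is set by the runner-up at $983.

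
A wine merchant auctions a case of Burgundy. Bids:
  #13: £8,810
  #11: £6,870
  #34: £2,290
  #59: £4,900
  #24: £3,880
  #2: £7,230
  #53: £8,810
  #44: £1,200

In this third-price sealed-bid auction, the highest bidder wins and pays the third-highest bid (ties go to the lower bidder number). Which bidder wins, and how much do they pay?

Bids ranked: 8,810 (#13) > 8,810 (#53) > 7,230 (#2) > 6,870 (#11) > 4,900 (#59) > 3,880 (#24) > …
Tie at £8,810 → #13 wins by tie-break.
#13 is highest; pays the third-highest bid, £7,230.

#13 pays £7,230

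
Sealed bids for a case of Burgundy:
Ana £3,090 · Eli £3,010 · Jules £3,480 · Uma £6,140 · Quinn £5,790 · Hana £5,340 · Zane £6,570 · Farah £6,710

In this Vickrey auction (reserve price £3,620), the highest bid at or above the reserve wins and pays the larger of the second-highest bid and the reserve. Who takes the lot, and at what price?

Farah pays £6,570

Rule: the highest bid at or above the reserve wins and pays the larger of the second-highest bid and the reserve.
Sorting bids: 6,710 (Farah) > 6,570 (Zane) > 6,140 (Uma) > 5,790 (Quinn) > 5,340 (Hana) > 3,480 (Jules) > …
Highest eligible bid: Farah at £6,710.
max(second-highest £6,570, reserve £3,620) = £6,570; the reserve does not bind.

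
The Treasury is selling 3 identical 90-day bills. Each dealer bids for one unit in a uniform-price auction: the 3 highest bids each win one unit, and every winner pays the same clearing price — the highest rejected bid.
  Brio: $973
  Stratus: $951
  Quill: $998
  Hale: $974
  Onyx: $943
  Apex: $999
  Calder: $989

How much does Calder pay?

Calder pays $974

Ordering the bids: 999 (Apex), 998 (Quill), 989 (Calder), 974 (Hale), 973 (Brio), …
Top 3: Apex, Quill, Calder.
Clearing price = highest rejected bid = $974.
Calder wins → pays $974.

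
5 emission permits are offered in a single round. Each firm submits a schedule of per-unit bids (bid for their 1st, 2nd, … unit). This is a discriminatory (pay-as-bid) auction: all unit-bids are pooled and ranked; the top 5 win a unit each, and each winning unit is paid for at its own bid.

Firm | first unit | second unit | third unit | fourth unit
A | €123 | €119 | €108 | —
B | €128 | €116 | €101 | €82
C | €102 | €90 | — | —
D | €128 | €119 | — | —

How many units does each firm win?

Merging the schedules and taking the best 5: 128 (B-1), 128 (D-1), 123 (A-1), 119 (A-2), 119 (D-2)
Next rejected bid: €116 (not a price — pay-as-bid).
Allocation: A 2, B 1, D 2.

A 2, B 1, D 2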